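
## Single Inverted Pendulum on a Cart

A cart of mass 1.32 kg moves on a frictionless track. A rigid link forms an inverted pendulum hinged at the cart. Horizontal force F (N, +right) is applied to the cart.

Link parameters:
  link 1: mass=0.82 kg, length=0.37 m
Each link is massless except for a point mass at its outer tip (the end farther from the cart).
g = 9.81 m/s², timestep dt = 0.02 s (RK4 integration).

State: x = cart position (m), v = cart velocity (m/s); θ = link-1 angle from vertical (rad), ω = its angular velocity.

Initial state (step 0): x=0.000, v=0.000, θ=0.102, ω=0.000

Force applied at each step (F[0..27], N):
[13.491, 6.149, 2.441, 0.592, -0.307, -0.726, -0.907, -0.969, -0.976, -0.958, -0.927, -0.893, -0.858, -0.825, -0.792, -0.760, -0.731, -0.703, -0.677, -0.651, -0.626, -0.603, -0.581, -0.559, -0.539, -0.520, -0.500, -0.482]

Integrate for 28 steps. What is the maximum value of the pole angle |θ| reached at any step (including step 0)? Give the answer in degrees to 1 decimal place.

Answer: 5.8°

Derivation:
apply F[0]=+13.491 → step 1: x=0.002, v=0.191, θ=0.097, ω=-0.461
apply F[1]=+6.149 → step 2: x=0.007, v=0.273, θ=0.086, ω=-0.632
apply F[2]=+2.441 → step 3: x=0.012, v=0.300, θ=0.074, ω=-0.663
apply F[3]=+0.592 → step 4: x=0.018, v=0.301, θ=0.061, ω=-0.630
apply F[4]=-0.307 → step 5: x=0.024, v=0.290, θ=0.049, ω=-0.571
apply F[5]=-0.726 → step 6: x=0.030, v=0.274, θ=0.038, ω=-0.504
apply F[6]=-0.907 → step 7: x=0.035, v=0.256, θ=0.029, ω=-0.439
apply F[7]=-0.969 → step 8: x=0.040, v=0.238, θ=0.020, ω=-0.378
apply F[8]=-0.976 → step 9: x=0.045, v=0.221, θ=0.013, ω=-0.324
apply F[9]=-0.958 → step 10: x=0.049, v=0.206, θ=0.007, ω=-0.276
apply F[10]=-0.927 → step 11: x=0.053, v=0.191, θ=0.002, ω=-0.234
apply F[11]=-0.893 → step 12: x=0.057, v=0.178, θ=-0.002, ω=-0.197
apply F[12]=-0.858 → step 13: x=0.060, v=0.165, θ=-0.006, ω=-0.165
apply F[13]=-0.825 → step 14: x=0.063, v=0.153, θ=-0.009, ω=-0.138
apply F[14]=-0.792 → step 15: x=0.066, v=0.143, θ=-0.011, ω=-0.114
apply F[15]=-0.760 → step 16: x=0.069, v=0.133, θ=-0.013, ω=-0.093
apply F[16]=-0.731 → step 17: x=0.071, v=0.123, θ=-0.015, ω=-0.075
apply F[17]=-0.703 → step 18: x=0.074, v=0.115, θ=-0.016, ω=-0.060
apply F[18]=-0.677 → step 19: x=0.076, v=0.106, θ=-0.017, ω=-0.047
apply F[19]=-0.651 → step 20: x=0.078, v=0.099, θ=-0.018, ω=-0.035
apply F[20]=-0.626 → step 21: x=0.080, v=0.091, θ=-0.019, ω=-0.026
apply F[21]=-0.603 → step 22: x=0.082, v=0.085, θ=-0.019, ω=-0.017
apply F[22]=-0.581 → step 23: x=0.083, v=0.078, θ=-0.019, ω=-0.010
apply F[23]=-0.559 → step 24: x=0.085, v=0.072, θ=-0.020, ω=-0.004
apply F[24]=-0.539 → step 25: x=0.086, v=0.066, θ=-0.020, ω=0.001
apply F[25]=-0.520 → step 26: x=0.088, v=0.061, θ=-0.020, ω=0.005
apply F[26]=-0.500 → step 27: x=0.089, v=0.056, θ=-0.019, ω=0.009
apply F[27]=-0.482 → step 28: x=0.090, v=0.051, θ=-0.019, ω=0.012
Max |angle| over trajectory = 0.102 rad = 5.8°.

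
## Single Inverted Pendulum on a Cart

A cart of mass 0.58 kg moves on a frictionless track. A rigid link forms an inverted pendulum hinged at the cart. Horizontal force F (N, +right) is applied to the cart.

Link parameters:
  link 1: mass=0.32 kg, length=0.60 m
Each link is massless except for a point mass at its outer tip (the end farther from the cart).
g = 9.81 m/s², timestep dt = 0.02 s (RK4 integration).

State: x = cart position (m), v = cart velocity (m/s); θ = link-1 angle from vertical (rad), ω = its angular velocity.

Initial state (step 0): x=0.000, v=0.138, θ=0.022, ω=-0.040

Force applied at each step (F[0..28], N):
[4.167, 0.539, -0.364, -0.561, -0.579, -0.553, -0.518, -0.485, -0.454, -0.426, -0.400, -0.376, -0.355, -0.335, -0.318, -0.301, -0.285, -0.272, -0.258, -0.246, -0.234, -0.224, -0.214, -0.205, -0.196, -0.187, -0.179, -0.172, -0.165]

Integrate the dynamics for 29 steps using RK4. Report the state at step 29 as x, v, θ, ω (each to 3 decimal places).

Answer: x=0.078, v=0.032, θ=-0.017, ω=0.022

Derivation:
apply F[0]=+4.167 → step 1: x=0.004, v=0.279, θ=0.019, ω=-0.269
apply F[1]=+0.539 → step 2: x=0.010, v=0.296, θ=0.013, ω=-0.292
apply F[2]=-0.364 → step 3: x=0.016, v=0.283, θ=0.008, ω=-0.265
apply F[3]=-0.561 → step 4: x=0.021, v=0.263, θ=0.003, ω=-0.230
apply F[4]=-0.579 → step 5: x=0.026, v=0.243, θ=-0.001, ω=-0.197
apply F[5]=-0.553 → step 6: x=0.031, v=0.224, θ=-0.005, ω=-0.167
apply F[6]=-0.518 → step 7: x=0.035, v=0.207, θ=-0.008, ω=-0.140
apply F[7]=-0.485 → step 8: x=0.039, v=0.191, θ=-0.011, ω=-0.117
apply F[8]=-0.454 → step 9: x=0.043, v=0.177, θ=-0.013, ω=-0.097
apply F[9]=-0.426 → step 10: x=0.046, v=0.164, θ=-0.015, ω=-0.080
apply F[10]=-0.400 → step 11: x=0.049, v=0.151, θ=-0.016, ω=-0.065
apply F[11]=-0.376 → step 12: x=0.052, v=0.140, θ=-0.017, ω=-0.052
apply F[12]=-0.355 → step 13: x=0.055, v=0.130, θ=-0.018, ω=-0.040
apply F[13]=-0.335 → step 14: x=0.058, v=0.120, θ=-0.019, ω=-0.030
apply F[14]=-0.318 → step 15: x=0.060, v=0.111, θ=-0.019, ω=-0.022
apply F[15]=-0.301 → step 16: x=0.062, v=0.103, θ=-0.020, ω=-0.014
apply F[16]=-0.285 → step 17: x=0.064, v=0.096, θ=-0.020, ω=-0.008
apply F[17]=-0.272 → step 18: x=0.066, v=0.088, θ=-0.020, ω=-0.003
apply F[18]=-0.258 → step 19: x=0.068, v=0.082, θ=-0.020, ω=0.002
apply F[19]=-0.246 → step 20: x=0.069, v=0.075, θ=-0.020, ω=0.006
apply F[20]=-0.234 → step 21: x=0.071, v=0.069, θ=-0.020, ω=0.009
apply F[21]=-0.224 → step 22: x=0.072, v=0.064, θ=-0.020, ω=0.012
apply F[22]=-0.214 → step 23: x=0.073, v=0.059, θ=-0.019, ω=0.014
apply F[23]=-0.205 → step 24: x=0.074, v=0.054, θ=-0.019, ω=0.016
apply F[24]=-0.196 → step 25: x=0.075, v=0.049, θ=-0.019, ω=0.018
apply F[25]=-0.187 → step 26: x=0.076, v=0.044, θ=-0.018, ω=0.019
apply F[26]=-0.179 → step 27: x=0.077, v=0.040, θ=-0.018, ω=0.020
apply F[27]=-0.172 → step 28: x=0.078, v=0.036, θ=-0.018, ω=0.021
apply F[28]=-0.165 → step 29: x=0.078, v=0.032, θ=-0.017, ω=0.022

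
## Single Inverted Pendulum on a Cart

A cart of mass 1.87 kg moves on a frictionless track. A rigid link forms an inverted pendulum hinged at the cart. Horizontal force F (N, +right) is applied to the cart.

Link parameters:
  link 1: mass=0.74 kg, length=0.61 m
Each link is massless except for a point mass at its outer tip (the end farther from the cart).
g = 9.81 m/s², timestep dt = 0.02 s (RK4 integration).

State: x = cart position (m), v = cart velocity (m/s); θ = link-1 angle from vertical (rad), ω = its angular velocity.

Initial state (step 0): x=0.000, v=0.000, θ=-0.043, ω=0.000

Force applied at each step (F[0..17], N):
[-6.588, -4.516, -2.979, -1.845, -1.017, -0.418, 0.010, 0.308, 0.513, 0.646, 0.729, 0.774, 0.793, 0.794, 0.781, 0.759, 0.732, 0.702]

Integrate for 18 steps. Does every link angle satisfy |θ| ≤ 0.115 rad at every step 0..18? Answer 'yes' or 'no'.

Answer: yes

Derivation:
apply F[0]=-6.588 → step 1: x=-0.001, v=-0.067, θ=-0.042, ω=0.096
apply F[1]=-4.516 → step 2: x=-0.002, v=-0.112, θ=-0.040, ω=0.157
apply F[2]=-2.979 → step 3: x=-0.005, v=-0.141, θ=-0.036, ω=0.192
apply F[3]=-1.845 → step 4: x=-0.008, v=-0.158, θ=-0.032, ω=0.209
apply F[4]=-1.017 → step 5: x=-0.011, v=-0.167, θ=-0.028, ω=0.214
apply F[5]=-0.418 → step 6: x=-0.015, v=-0.169, θ=-0.024, ω=0.209
apply F[6]=+0.010 → step 7: x=-0.018, v=-0.167, θ=-0.019, ω=0.200
apply F[7]=+0.308 → step 8: x=-0.021, v=-0.163, θ=-0.016, ω=0.186
apply F[8]=+0.513 → step 9: x=-0.024, v=-0.156, θ=-0.012, ω=0.171
apply F[9]=+0.646 → step 10: x=-0.028, v=-0.149, θ=-0.009, ω=0.155
apply F[10]=+0.729 → step 11: x=-0.030, v=-0.140, θ=-0.006, ω=0.139
apply F[11]=+0.774 → step 12: x=-0.033, v=-0.132, θ=-0.003, ω=0.123
apply F[12]=+0.793 → step 13: x=-0.036, v=-0.123, θ=-0.001, ω=0.109
apply F[13]=+0.794 → step 14: x=-0.038, v=-0.114, θ=0.001, ω=0.095
apply F[14]=+0.781 → step 15: x=-0.040, v=-0.106, θ=0.003, ω=0.082
apply F[15]=+0.759 → step 16: x=-0.042, v=-0.098, θ=0.004, ω=0.070
apply F[16]=+0.732 → step 17: x=-0.044, v=-0.091, θ=0.006, ω=0.060
apply F[17]=+0.702 → step 18: x=-0.046, v=-0.084, θ=0.007, ω=0.050
Max |angle| over trajectory = 0.043 rad; bound = 0.115 → within bound.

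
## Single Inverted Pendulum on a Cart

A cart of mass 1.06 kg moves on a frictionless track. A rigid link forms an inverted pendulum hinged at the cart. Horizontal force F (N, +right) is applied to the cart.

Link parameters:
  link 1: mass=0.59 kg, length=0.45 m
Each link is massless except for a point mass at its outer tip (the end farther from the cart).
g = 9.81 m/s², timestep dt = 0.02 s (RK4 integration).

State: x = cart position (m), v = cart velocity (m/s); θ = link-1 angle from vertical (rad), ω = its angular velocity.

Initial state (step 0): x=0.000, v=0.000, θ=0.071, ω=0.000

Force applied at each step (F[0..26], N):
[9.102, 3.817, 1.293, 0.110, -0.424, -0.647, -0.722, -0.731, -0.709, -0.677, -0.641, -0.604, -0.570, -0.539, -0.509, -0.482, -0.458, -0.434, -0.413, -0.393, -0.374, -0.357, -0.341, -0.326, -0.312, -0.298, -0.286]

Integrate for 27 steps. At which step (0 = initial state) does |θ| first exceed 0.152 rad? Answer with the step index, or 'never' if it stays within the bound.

Answer: never

Derivation:
apply F[0]=+9.102 → step 1: x=0.002, v=0.164, θ=0.068, ω=-0.332
apply F[1]=+3.817 → step 2: x=0.006, v=0.229, θ=0.060, ω=-0.449
apply F[2]=+1.293 → step 3: x=0.010, v=0.247, θ=0.051, ω=-0.465
apply F[3]=+0.110 → step 4: x=0.015, v=0.244, θ=0.042, ω=-0.439
apply F[4]=-0.424 → step 5: x=0.020, v=0.232, θ=0.033, ω=-0.396
apply F[5]=-0.647 → step 6: x=0.024, v=0.217, θ=0.026, ω=-0.348
apply F[6]=-0.722 → step 7: x=0.029, v=0.201, θ=0.019, ω=-0.303
apply F[7]=-0.731 → step 8: x=0.032, v=0.185, θ=0.014, ω=-0.261
apply F[8]=-0.709 → step 9: x=0.036, v=0.170, θ=0.009, ω=-0.224
apply F[9]=-0.677 → step 10: x=0.039, v=0.157, θ=0.005, ω=-0.191
apply F[10]=-0.641 → step 11: x=0.042, v=0.144, θ=0.001, ω=-0.162
apply F[11]=-0.604 → step 12: x=0.045, v=0.133, θ=-0.002, ω=-0.136
apply F[12]=-0.570 → step 13: x=0.048, v=0.123, θ=-0.004, ω=-0.115
apply F[13]=-0.539 → step 14: x=0.050, v=0.113, θ=-0.006, ω=-0.096
apply F[14]=-0.509 → step 15: x=0.052, v=0.104, θ=-0.008, ω=-0.079
apply F[15]=-0.482 → step 16: x=0.054, v=0.096, θ=-0.009, ω=-0.065
apply F[16]=-0.458 → step 17: x=0.056, v=0.089, θ=-0.011, ω=-0.052
apply F[17]=-0.434 → step 18: x=0.058, v=0.082, θ=-0.012, ω=-0.042
apply F[18]=-0.413 → step 19: x=0.059, v=0.075, θ=-0.012, ω=-0.033
apply F[19]=-0.393 → step 20: x=0.061, v=0.069, θ=-0.013, ω=-0.025
apply F[20]=-0.374 → step 21: x=0.062, v=0.063, θ=-0.013, ω=-0.018
apply F[21]=-0.357 → step 22: x=0.063, v=0.058, θ=-0.014, ω=-0.012
apply F[22]=-0.341 → step 23: x=0.064, v=0.053, θ=-0.014, ω=-0.007
apply F[23]=-0.326 → step 24: x=0.065, v=0.049, θ=-0.014, ω=-0.003
apply F[24]=-0.312 → step 25: x=0.066, v=0.044, θ=-0.014, ω=0.001
apply F[25]=-0.298 → step 26: x=0.067, v=0.040, θ=-0.014, ω=0.004
apply F[26]=-0.286 → step 27: x=0.068, v=0.036, θ=-0.014, ω=0.007
max |θ| = 0.071 ≤ 0.152 over all 28 states.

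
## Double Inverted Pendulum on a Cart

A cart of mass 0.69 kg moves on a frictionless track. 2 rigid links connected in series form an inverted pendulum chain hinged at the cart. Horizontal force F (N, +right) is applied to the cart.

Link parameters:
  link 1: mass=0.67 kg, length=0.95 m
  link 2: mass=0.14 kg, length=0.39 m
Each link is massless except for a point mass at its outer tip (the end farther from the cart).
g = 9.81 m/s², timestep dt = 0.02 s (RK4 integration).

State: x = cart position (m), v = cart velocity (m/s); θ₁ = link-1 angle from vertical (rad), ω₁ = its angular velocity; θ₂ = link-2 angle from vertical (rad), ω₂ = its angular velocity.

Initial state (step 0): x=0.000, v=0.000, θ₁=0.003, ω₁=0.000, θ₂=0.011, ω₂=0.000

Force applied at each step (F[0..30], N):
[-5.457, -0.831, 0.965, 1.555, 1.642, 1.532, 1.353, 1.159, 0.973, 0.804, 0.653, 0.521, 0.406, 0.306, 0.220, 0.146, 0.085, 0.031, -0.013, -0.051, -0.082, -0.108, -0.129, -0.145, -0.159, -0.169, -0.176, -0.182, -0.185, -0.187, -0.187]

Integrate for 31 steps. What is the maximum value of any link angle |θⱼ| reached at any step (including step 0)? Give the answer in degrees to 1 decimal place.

Answer: 1.1°

Derivation:
apply F[0]=-5.457 → step 1: x=-0.002, v=-0.159, θ₁=0.005, ω₁=0.168, θ₂=0.011, ω₂=0.005
apply F[1]=-0.831 → step 2: x=-0.005, v=-0.185, θ₁=0.008, ω₁=0.196, θ₂=0.011, ω₂=0.007
apply F[2]=+0.965 → step 3: x=-0.008, v=-0.159, θ₁=0.012, ω₁=0.171, θ₂=0.011, ω₂=0.008
apply F[3]=+1.555 → step 4: x=-0.011, v=-0.117, θ₁=0.015, ω₁=0.130, θ₂=0.011, ω₂=0.007
apply F[4]=+1.642 → step 5: x=-0.013, v=-0.073, θ₁=0.017, ω₁=0.087, θ₂=0.012, ω₂=0.004
apply F[5]=+1.532 → step 6: x=-0.014, v=-0.033, θ₁=0.018, ω₁=0.049, θ₂=0.012, ω₂=0.000
apply F[6]=+1.353 → step 7: x=-0.014, v=0.002, θ₁=0.019, ω₁=0.016, θ₂=0.012, ω₂=-0.004
apply F[7]=+1.159 → step 8: x=-0.014, v=0.031, θ₁=0.019, ω₁=-0.010, θ₂=0.011, ω₂=-0.009
apply F[8]=+0.973 → step 9: x=-0.013, v=0.055, θ₁=0.019, ω₁=-0.031, θ₂=0.011, ω₂=-0.014
apply F[9]=+0.804 → step 10: x=-0.012, v=0.074, θ₁=0.018, ω₁=-0.047, θ₂=0.011, ω₂=-0.018
apply F[10]=+0.653 → step 11: x=-0.010, v=0.089, θ₁=0.017, ω₁=-0.059, θ₂=0.010, ω₂=-0.022
apply F[11]=+0.521 → step 12: x=-0.008, v=0.100, θ₁=0.016, ω₁=-0.067, θ₂=0.010, ω₂=-0.026
apply F[12]=+0.406 → step 13: x=-0.006, v=0.109, θ₁=0.014, ω₁=-0.073, θ₂=0.009, ω₂=-0.029
apply F[13]=+0.306 → step 14: x=-0.004, v=0.114, θ₁=0.013, ω₁=-0.076, θ₂=0.009, ω₂=-0.032
apply F[14]=+0.220 → step 15: x=-0.002, v=0.118, θ₁=0.011, ω₁=-0.077, θ₂=0.008, ω₂=-0.034
apply F[15]=+0.146 → step 16: x=0.001, v=0.120, θ₁=0.010, ω₁=-0.076, θ₂=0.007, ω₂=-0.036
apply F[16]=+0.085 → step 17: x=0.003, v=0.120, θ₁=0.008, ω₁=-0.075, θ₂=0.007, ω₂=-0.037
apply F[17]=+0.031 → step 18: x=0.005, v=0.119, θ₁=0.007, ω₁=-0.072, θ₂=0.006, ω₂=-0.038
apply F[18]=-0.013 → step 19: x=0.008, v=0.118, θ₁=0.005, ω₁=-0.069, θ₂=0.005, ω₂=-0.038
apply F[19]=-0.051 → step 20: x=0.010, v=0.115, θ₁=0.004, ω₁=-0.066, θ₂=0.004, ω₂=-0.038
apply F[20]=-0.082 → step 21: x=0.012, v=0.112, θ₁=0.003, ω₁=-0.062, θ₂=0.004, ω₂=-0.037
apply F[21]=-0.108 → step 22: x=0.014, v=0.108, θ₁=0.002, ω₁=-0.057, θ₂=0.003, ω₂=-0.037
apply F[22]=-0.129 → step 23: x=0.017, v=0.104, θ₁=0.000, ω₁=-0.053, θ₂=0.002, ω₂=-0.036
apply F[23]=-0.145 → step 24: x=0.019, v=0.100, θ₁=-0.001, ω₁=-0.049, θ₂=0.002, ω₂=-0.034
apply F[24]=-0.159 → step 25: x=0.021, v=0.096, θ₁=-0.001, ω₁=-0.044, θ₂=0.001, ω₂=-0.033
apply F[25]=-0.169 → step 26: x=0.022, v=0.091, θ₁=-0.002, ω₁=-0.040, θ₂=0.000, ω₂=-0.031
apply F[26]=-0.176 → step 27: x=0.024, v=0.087, θ₁=-0.003, ω₁=-0.036, θ₂=-0.000, ω₂=-0.030
apply F[27]=-0.182 → step 28: x=0.026, v=0.082, θ₁=-0.004, ω₁=-0.032, θ₂=-0.001, ω₂=-0.028
apply F[28]=-0.185 → step 29: x=0.028, v=0.078, θ₁=-0.004, ω₁=-0.029, θ₂=-0.001, ω₂=-0.026
apply F[29]=-0.187 → step 30: x=0.029, v=0.074, θ₁=-0.005, ω₁=-0.025, θ₂=-0.002, ω₂=-0.024
apply F[30]=-0.187 → step 31: x=0.030, v=0.069, θ₁=-0.005, ω₁=-0.022, θ₂=-0.002, ω₂=-0.023
Max |angle| over trajectory = 0.019 rad = 1.1°.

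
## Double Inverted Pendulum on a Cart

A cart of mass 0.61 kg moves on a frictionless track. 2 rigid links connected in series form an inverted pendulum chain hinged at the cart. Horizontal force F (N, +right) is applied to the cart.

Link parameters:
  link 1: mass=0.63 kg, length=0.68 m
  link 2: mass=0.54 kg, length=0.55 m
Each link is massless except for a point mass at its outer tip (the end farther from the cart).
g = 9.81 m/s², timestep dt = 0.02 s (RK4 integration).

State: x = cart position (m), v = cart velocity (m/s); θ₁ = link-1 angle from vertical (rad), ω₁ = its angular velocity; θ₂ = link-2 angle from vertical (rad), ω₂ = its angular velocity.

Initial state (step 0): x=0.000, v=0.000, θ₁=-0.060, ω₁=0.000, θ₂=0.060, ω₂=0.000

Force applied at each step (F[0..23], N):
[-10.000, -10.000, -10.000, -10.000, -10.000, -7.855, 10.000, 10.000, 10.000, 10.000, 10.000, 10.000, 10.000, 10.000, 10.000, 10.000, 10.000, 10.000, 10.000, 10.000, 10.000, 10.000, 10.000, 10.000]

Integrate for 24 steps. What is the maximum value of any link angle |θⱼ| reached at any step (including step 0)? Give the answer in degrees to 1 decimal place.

apply F[0]=-10.000 → step 1: x=-0.003, v=-0.304, θ₁=-0.056, ω₁=0.398, θ₂=0.061, ω₂=0.084
apply F[1]=-10.000 → step 2: x=-0.012, v=-0.612, θ₁=-0.044, ω₁=0.807, θ₂=0.063, ω₂=0.162
apply F[2]=-10.000 → step 3: x=-0.028, v=-0.927, θ₁=-0.024, ω₁=1.237, θ₂=0.067, ω₂=0.226
apply F[3]=-10.000 → step 4: x=-0.049, v=-1.252, θ₁=0.006, ω₁=1.695, θ₂=0.072, ω₂=0.271
apply F[4]=-10.000 → step 5: x=-0.078, v=-1.586, θ₁=0.044, ω₁=2.184, θ₂=0.078, ω₂=0.295
apply F[5]=-7.855 → step 6: x=-0.112, v=-1.856, θ₁=0.092, ω₁=2.598, θ₂=0.084, ω₂=0.300
apply F[6]=+10.000 → step 7: x=-0.146, v=-1.562, θ₁=0.140, ω₁=2.207, θ₂=0.090, ω₂=0.284
apply F[7]=+10.000 → step 8: x=-0.175, v=-1.289, θ₁=0.181, ω₁=1.874, θ₂=0.095, ω₂=0.243
apply F[8]=+10.000 → step 9: x=-0.198, v=-1.037, θ₁=0.215, ω₁=1.592, θ₂=0.099, ω₂=0.175
apply F[9]=+10.000 → step 10: x=-0.216, v=-0.802, θ₁=0.245, ω₁=1.356, θ₂=0.102, ω₂=0.082
apply F[10]=+10.000 → step 11: x=-0.230, v=-0.582, θ₁=0.270, ω₁=1.159, θ₂=0.102, ω₂=-0.033
apply F[11]=+10.000 → step 12: x=-0.240, v=-0.373, θ₁=0.291, ω₁=0.994, θ₂=0.100, ω₂=-0.168
apply F[12]=+10.000 → step 13: x=-0.245, v=-0.174, θ₁=0.310, ω₁=0.856, θ₂=0.096, ω₂=-0.322
apply F[13]=+10.000 → step 14: x=-0.247, v=0.017, θ₁=0.326, ω₁=0.740, θ₂=0.087, ω₂=-0.494
apply F[14]=+10.000 → step 15: x=-0.245, v=0.204, θ₁=0.340, ω₁=0.644, θ₂=0.076, ω₂=-0.684
apply F[15]=+10.000 → step 16: x=-0.239, v=0.386, θ₁=0.352, ω₁=0.562, θ₂=0.060, ω₂=-0.891
apply F[16]=+10.000 → step 17: x=-0.229, v=0.566, θ₁=0.362, ω₁=0.493, θ₂=0.040, ω₂=-1.116
apply F[17]=+10.000 → step 18: x=-0.216, v=0.745, θ₁=0.371, ω₁=0.433, θ₂=0.015, ω₂=-1.359
apply F[18]=+10.000 → step 19: x=-0.199, v=0.924, θ₁=0.380, ω₁=0.378, θ₂=-0.014, ω₂=-1.620
apply F[19]=+10.000 → step 20: x=-0.179, v=1.105, θ₁=0.387, ω₁=0.325, θ₂=-0.050, ω₂=-1.899
apply F[20]=+10.000 → step 21: x=-0.155, v=1.289, θ₁=0.392, ω₁=0.270, θ₂=-0.091, ω₂=-2.194
apply F[21]=+10.000 → step 22: x=-0.127, v=1.477, θ₁=0.397, ω₁=0.207, θ₂=-0.138, ω₂=-2.506
apply F[22]=+10.000 → step 23: x=-0.096, v=1.670, θ₁=0.401, ω₁=0.132, θ₂=-0.191, ω₂=-2.832
apply F[23]=+10.000 → step 24: x=-0.061, v=1.869, θ₁=0.402, ω₁=0.038, θ₂=-0.251, ω₂=-3.169
Max |angle| over trajectory = 0.402 rad = 23.1°.

Answer: 23.1°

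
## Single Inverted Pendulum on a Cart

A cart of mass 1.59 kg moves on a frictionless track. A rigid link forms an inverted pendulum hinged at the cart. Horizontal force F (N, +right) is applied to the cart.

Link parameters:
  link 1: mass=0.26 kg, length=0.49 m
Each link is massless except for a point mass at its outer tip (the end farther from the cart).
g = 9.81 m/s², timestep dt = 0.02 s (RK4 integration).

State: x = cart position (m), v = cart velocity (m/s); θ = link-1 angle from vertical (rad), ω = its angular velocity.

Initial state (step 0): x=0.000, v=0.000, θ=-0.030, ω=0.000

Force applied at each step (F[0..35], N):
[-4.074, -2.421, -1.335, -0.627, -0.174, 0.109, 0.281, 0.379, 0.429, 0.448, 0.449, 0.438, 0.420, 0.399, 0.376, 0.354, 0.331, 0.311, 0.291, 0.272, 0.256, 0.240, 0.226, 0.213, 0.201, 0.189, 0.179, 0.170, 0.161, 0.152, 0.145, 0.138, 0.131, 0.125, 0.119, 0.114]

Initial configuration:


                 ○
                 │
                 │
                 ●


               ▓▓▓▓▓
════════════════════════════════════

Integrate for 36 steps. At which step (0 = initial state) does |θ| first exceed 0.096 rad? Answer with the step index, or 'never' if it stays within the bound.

apply F[0]=-4.074 → step 1: x=-0.001, v=-0.050, θ=-0.029, ω=0.091
apply F[1]=-2.421 → step 2: x=-0.002, v=-0.080, θ=-0.027, ω=0.140
apply F[2]=-1.335 → step 3: x=-0.004, v=-0.096, θ=-0.024, ω=0.162
apply F[3]=-0.627 → step 4: x=-0.006, v=-0.103, θ=-0.020, ω=0.168
apply F[4]=-0.174 → step 5: x=-0.008, v=-0.105, θ=-0.017, ω=0.164
apply F[5]=+0.109 → step 6: x=-0.010, v=-0.103, θ=-0.014, ω=0.154
apply F[6]=+0.281 → step 7: x=-0.012, v=-0.099, θ=-0.011, ω=0.141
apply F[7]=+0.379 → step 8: x=-0.014, v=-0.094, θ=-0.008, ω=0.126
apply F[8]=+0.429 → step 9: x=-0.015, v=-0.088, θ=-0.006, ω=0.112
apply F[9]=+0.448 → step 10: x=-0.017, v=-0.082, θ=-0.004, ω=0.098
apply F[10]=+0.449 → step 11: x=-0.019, v=-0.077, θ=-0.002, ω=0.085
apply F[11]=+0.438 → step 12: x=-0.020, v=-0.071, θ=-0.000, ω=0.074
apply F[12]=+0.420 → step 13: x=-0.022, v=-0.066, θ=0.001, ω=0.063
apply F[13]=+0.399 → step 14: x=-0.023, v=-0.061, θ=0.002, ω=0.053
apply F[14]=+0.376 → step 15: x=-0.024, v=-0.056, θ=0.003, ω=0.045
apply F[15]=+0.354 → step 16: x=-0.025, v=-0.052, θ=0.004, ω=0.037
apply F[16]=+0.331 → step 17: x=-0.026, v=-0.048, θ=0.005, ω=0.031
apply F[17]=+0.311 → step 18: x=-0.027, v=-0.044, θ=0.005, ω=0.025
apply F[18]=+0.291 → step 19: x=-0.028, v=-0.040, θ=0.006, ω=0.020
apply F[19]=+0.272 → step 20: x=-0.029, v=-0.037, θ=0.006, ω=0.016
apply F[20]=+0.256 → step 21: x=-0.029, v=-0.034, θ=0.006, ω=0.012
apply F[21]=+0.240 → step 22: x=-0.030, v=-0.031, θ=0.006, ω=0.009
apply F[22]=+0.226 → step 23: x=-0.031, v=-0.029, θ=0.007, ω=0.006
apply F[23]=+0.213 → step 24: x=-0.031, v=-0.026, θ=0.007, ω=0.004
apply F[24]=+0.201 → step 25: x=-0.032, v=-0.024, θ=0.007, ω=0.002
apply F[25]=+0.189 → step 26: x=-0.032, v=-0.022, θ=0.007, ω=-0.000
apply F[26]=+0.179 → step 27: x=-0.033, v=-0.020, θ=0.007, ω=-0.002
apply F[27]=+0.170 → step 28: x=-0.033, v=-0.018, θ=0.007, ω=-0.003
apply F[28]=+0.161 → step 29: x=-0.033, v=-0.016, θ=0.007, ω=-0.004
apply F[29]=+0.152 → step 30: x=-0.034, v=-0.014, θ=0.006, ω=-0.005
apply F[30]=+0.145 → step 31: x=-0.034, v=-0.013, θ=0.006, ω=-0.006
apply F[31]=+0.138 → step 32: x=-0.034, v=-0.011, θ=0.006, ω=-0.006
apply F[32]=+0.131 → step 33: x=-0.034, v=-0.010, θ=0.006, ω=-0.007
apply F[33]=+0.125 → step 34: x=-0.034, v=-0.008, θ=0.006, ω=-0.007
apply F[34]=+0.119 → step 35: x=-0.035, v=-0.007, θ=0.006, ω=-0.007
apply F[35]=+0.114 → step 36: x=-0.035, v=-0.006, θ=0.006, ω=-0.008
max |θ| = 0.030 ≤ 0.096 over all 37 states.

Answer: never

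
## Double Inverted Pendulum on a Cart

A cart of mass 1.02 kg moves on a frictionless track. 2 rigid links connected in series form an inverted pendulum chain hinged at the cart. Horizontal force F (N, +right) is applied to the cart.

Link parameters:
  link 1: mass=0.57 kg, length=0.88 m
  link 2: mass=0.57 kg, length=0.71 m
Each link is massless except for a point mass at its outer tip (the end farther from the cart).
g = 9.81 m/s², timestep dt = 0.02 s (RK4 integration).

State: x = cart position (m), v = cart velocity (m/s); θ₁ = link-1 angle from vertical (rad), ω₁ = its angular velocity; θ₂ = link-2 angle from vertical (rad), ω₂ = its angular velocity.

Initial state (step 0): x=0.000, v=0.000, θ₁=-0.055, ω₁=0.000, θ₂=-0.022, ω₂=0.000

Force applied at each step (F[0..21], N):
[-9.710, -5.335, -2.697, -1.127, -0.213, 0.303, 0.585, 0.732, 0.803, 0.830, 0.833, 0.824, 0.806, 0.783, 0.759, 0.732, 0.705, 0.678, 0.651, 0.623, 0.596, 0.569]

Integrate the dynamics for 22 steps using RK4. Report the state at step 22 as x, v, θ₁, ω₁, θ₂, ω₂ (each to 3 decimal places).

Answer: x=-0.090, v=-0.084, θ₁=0.011, ω₁=0.022, θ₂=0.004, ω₂=0.036

Derivation:
apply F[0]=-9.710 → step 1: x=-0.002, v=-0.178, θ₁=-0.053, ω₁=0.182, θ₂=-0.022, ω₂=0.019
apply F[1]=-5.335 → step 2: x=-0.006, v=-0.271, θ₁=-0.049, ω₁=0.270, θ₂=-0.021, ω₂=0.035
apply F[2]=-2.697 → step 3: x=-0.012, v=-0.314, θ₁=-0.043, ω₁=0.303, θ₂=-0.020, ω₂=0.049
apply F[3]=-1.127 → step 4: x=-0.019, v=-0.327, θ₁=-0.037, ω₁=0.305, θ₂=-0.019, ω₂=0.060
apply F[4]=-0.213 → step 5: x=-0.025, v=-0.324, θ₁=-0.031, ω₁=0.290, θ₂=-0.018, ω₂=0.068
apply F[5]=+0.303 → step 6: x=-0.031, v=-0.312, θ₁=-0.025, ω₁=0.268, θ₂=-0.017, ω₂=0.074
apply F[6]=+0.585 → step 7: x=-0.037, v=-0.296, θ₁=-0.020, ω₁=0.243, θ₂=-0.015, ω₂=0.078
apply F[7]=+0.732 → step 8: x=-0.043, v=-0.277, θ₁=-0.016, ω₁=0.217, θ₂=-0.013, ω₂=0.080
apply F[8]=+0.803 → step 9: x=-0.049, v=-0.259, θ₁=-0.012, ω₁=0.192, θ₂=-0.012, ω₂=0.081
apply F[9]=+0.830 → step 10: x=-0.054, v=-0.240, θ₁=-0.008, ω₁=0.170, θ₂=-0.010, ω₂=0.080
apply F[10]=+0.833 → step 11: x=-0.058, v=-0.223, θ₁=-0.005, ω₁=0.149, θ₂=-0.009, ω₂=0.078
apply F[11]=+0.824 → step 12: x=-0.062, v=-0.206, θ₁=-0.002, ω₁=0.130, θ₂=-0.007, ω₂=0.076
apply F[12]=+0.806 → step 13: x=-0.066, v=-0.190, θ₁=0.000, ω₁=0.113, θ₂=-0.006, ω₂=0.073
apply F[13]=+0.783 → step 14: x=-0.070, v=-0.175, θ₁=0.003, ω₁=0.098, θ₂=-0.004, ω₂=0.069
apply F[14]=+0.759 → step 15: x=-0.073, v=-0.161, θ₁=0.004, ω₁=0.084, θ₂=-0.003, ω₂=0.065
apply F[15]=+0.732 → step 16: x=-0.077, v=-0.147, θ₁=0.006, ω₁=0.072, θ₂=-0.002, ω₂=0.061
apply F[16]=+0.705 → step 17: x=-0.079, v=-0.135, θ₁=0.007, ω₁=0.061, θ₂=-0.000, ω₂=0.057
apply F[17]=+0.678 → step 18: x=-0.082, v=-0.123, θ₁=0.008, ω₁=0.051, θ₂=0.001, ω₂=0.053
apply F[18]=+0.651 → step 19: x=-0.084, v=-0.113, θ₁=0.009, ω₁=0.042, θ₂=0.002, ω₂=0.048
apply F[19]=+0.623 → step 20: x=-0.086, v=-0.102, θ₁=0.010, ω₁=0.035, θ₂=0.003, ω₂=0.044
apply F[20]=+0.596 → step 21: x=-0.088, v=-0.093, θ₁=0.011, ω₁=0.028, θ₂=0.003, ω₂=0.040
apply F[21]=+0.569 → step 22: x=-0.090, v=-0.084, θ₁=0.011, ω₁=0.022, θ₂=0.004, ω₂=0.036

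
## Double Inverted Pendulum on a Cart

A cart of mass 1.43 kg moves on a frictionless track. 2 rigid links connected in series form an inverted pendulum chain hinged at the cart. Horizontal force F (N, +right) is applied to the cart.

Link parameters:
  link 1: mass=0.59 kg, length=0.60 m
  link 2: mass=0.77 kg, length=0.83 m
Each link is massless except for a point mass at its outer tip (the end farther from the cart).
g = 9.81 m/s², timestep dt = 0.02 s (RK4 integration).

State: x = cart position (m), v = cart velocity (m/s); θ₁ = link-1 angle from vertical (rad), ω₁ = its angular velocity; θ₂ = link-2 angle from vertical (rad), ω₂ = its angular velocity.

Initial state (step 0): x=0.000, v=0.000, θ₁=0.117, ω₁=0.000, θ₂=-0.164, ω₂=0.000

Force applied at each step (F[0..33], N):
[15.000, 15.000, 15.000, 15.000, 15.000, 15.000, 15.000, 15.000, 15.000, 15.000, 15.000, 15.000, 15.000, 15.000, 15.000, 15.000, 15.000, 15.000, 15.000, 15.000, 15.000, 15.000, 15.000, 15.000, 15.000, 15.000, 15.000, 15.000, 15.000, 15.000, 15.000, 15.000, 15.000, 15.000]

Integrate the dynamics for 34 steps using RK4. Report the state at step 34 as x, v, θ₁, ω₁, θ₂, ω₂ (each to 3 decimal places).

apply F[0]=+15.000 → step 1: x=0.002, v=0.188, θ₁=0.115, ω₁=-0.159, θ₂=-0.166, ω₂=-0.152
apply F[1]=+15.000 → step 2: x=0.008, v=0.377, θ₁=0.111, ω₁=-0.322, θ₂=-0.170, ω₂=-0.302
apply F[2]=+15.000 → step 3: x=0.017, v=0.567, θ₁=0.102, ω₁=-0.491, θ₂=-0.178, ω₂=-0.450
apply F[3]=+15.000 → step 4: x=0.030, v=0.759, θ₁=0.091, ω₁=-0.671, θ₂=-0.188, ω₂=-0.595
apply F[4]=+15.000 → step 5: x=0.047, v=0.955, θ₁=0.076, ω₁=-0.865, θ₂=-0.201, ω₂=-0.734
apply F[5]=+15.000 → step 6: x=0.068, v=1.154, θ₁=0.056, ω₁=-1.078, θ₂=-0.217, ω₂=-0.866
apply F[6]=+15.000 → step 7: x=0.094, v=1.356, θ₁=0.032, ω₁=-1.312, θ₂=-0.236, ω₂=-0.989
apply F[7]=+15.000 → step 8: x=0.123, v=1.563, θ₁=0.004, ω₁=-1.572, θ₂=-0.257, ω₂=-1.099
apply F[8]=+15.000 → step 9: x=0.156, v=1.775, θ₁=-0.031, ω₁=-1.862, θ₂=-0.280, ω₂=-1.193
apply F[9]=+15.000 → step 10: x=0.194, v=1.990, θ₁=-0.071, ω₁=-2.185, θ₂=-0.304, ω₂=-1.269
apply F[10]=+15.000 → step 11: x=0.236, v=2.207, θ₁=-0.118, ω₁=-2.542, θ₂=-0.330, ω₂=-1.322
apply F[11]=+15.000 → step 12: x=0.282, v=2.424, θ₁=-0.173, ω₁=-2.930, θ₂=-0.357, ω₂=-1.352
apply F[12]=+15.000 → step 13: x=0.333, v=2.637, θ₁=-0.236, ω₁=-3.342, θ₂=-0.384, ω₂=-1.358
apply F[13]=+15.000 → step 14: x=0.387, v=2.838, θ₁=-0.307, ω₁=-3.765, θ₂=-0.411, ω₂=-1.347
apply F[14]=+15.000 → step 15: x=0.446, v=3.021, θ₁=-0.386, ω₁=-4.178, θ₂=-0.438, ω₂=-1.330
apply F[15]=+15.000 → step 16: x=0.508, v=3.178, θ₁=-0.474, ω₁=-4.558, θ₂=-0.465, ω₂=-1.322
apply F[16]=+15.000 → step 17: x=0.573, v=3.304, θ₁=-0.568, ω₁=-4.885, θ₂=-0.491, ω₂=-1.344
apply F[17]=+15.000 → step 18: x=0.640, v=3.397, θ₁=-0.669, ω₁=-5.147, θ₂=-0.519, ω₂=-1.410
apply F[18]=+15.000 → step 19: x=0.709, v=3.460, θ₁=-0.774, ω₁=-5.342, θ₂=-0.548, ω₂=-1.532
apply F[19]=+15.000 → step 20: x=0.778, v=3.497, θ₁=-0.882, ω₁=-5.478, θ₂=-0.580, ω₂=-1.711
apply F[20]=+15.000 → step 21: x=0.848, v=3.511, θ₁=-0.992, ω₁=-5.565, θ₂=-0.617, ω₂=-1.946
apply F[21]=+15.000 → step 22: x=0.919, v=3.508, θ₁=-1.104, ω₁=-5.613, θ₂=-0.659, ω₂=-2.233
apply F[22]=+15.000 → step 23: x=0.989, v=3.491, θ₁=-1.217, ω₁=-5.628, θ₂=-0.706, ω₂=-2.566
apply F[23]=+15.000 → step 24: x=1.058, v=3.461, θ₁=-1.329, ω₁=-5.612, θ₂=-0.761, ω₂=-2.943
apply F[24]=+15.000 → step 25: x=1.127, v=3.421, θ₁=-1.441, ω₁=-5.565, θ₂=-0.824, ω₂=-3.358
apply F[25]=+15.000 → step 26: x=1.195, v=3.372, θ₁=-1.552, ω₁=-5.481, θ₂=-0.896, ω₂=-3.809
apply F[26]=+15.000 → step 27: x=1.262, v=3.314, θ₁=-1.660, ω₁=-5.353, θ₂=-0.977, ω₂=-4.295
apply F[27]=+15.000 → step 28: x=1.327, v=3.249, θ₁=-1.765, ω₁=-5.173, θ₂=-1.068, ω₂=-4.812
apply F[28]=+15.000 → step 29: x=1.392, v=3.177, θ₁=-1.866, ω₁=-4.931, θ₂=-1.170, ω₂=-5.358
apply F[29]=+15.000 → step 30: x=1.454, v=3.097, θ₁=-1.962, ω₁=-4.621, θ₂=-1.282, ω₂=-5.931
apply F[30]=+15.000 → step 31: x=1.515, v=3.005, θ₁=-2.051, ω₁=-4.238, θ₂=-1.407, ω₂=-6.530
apply F[31]=+15.000 → step 32: x=1.575, v=2.896, θ₁=-2.131, ω₁=-3.792, θ₂=-1.544, ω₂=-7.151
apply F[32]=+15.000 → step 33: x=1.631, v=2.759, θ₁=-2.202, ω₁=-3.308, θ₂=-1.693, ω₂=-7.789
apply F[33]=+15.000 → step 34: x=1.685, v=2.582, θ₁=-2.264, ω₁=-2.846, θ₂=-1.855, ω₂=-8.424

Answer: x=1.685, v=2.582, θ₁=-2.264, ω₁=-2.846, θ₂=-1.855, ω₂=-8.424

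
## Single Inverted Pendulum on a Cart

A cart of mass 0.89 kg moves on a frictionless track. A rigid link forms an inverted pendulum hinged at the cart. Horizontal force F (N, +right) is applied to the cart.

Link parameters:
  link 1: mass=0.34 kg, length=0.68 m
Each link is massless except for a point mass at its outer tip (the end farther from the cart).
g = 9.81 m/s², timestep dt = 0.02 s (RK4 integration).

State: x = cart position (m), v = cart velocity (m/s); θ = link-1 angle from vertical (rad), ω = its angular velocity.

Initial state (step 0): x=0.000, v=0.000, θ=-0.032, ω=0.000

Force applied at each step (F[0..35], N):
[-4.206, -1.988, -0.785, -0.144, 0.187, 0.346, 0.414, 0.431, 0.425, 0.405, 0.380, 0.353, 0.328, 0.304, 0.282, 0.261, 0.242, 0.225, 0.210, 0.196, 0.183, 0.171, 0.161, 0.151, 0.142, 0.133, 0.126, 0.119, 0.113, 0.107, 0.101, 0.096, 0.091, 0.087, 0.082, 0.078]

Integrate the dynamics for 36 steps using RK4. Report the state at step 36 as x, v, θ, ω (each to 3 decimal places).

apply F[0]=-4.206 → step 1: x=-0.001, v=-0.092, θ=-0.031, ω=0.126
apply F[1]=-1.988 → step 2: x=-0.003, v=-0.135, θ=-0.028, ω=0.180
apply F[2]=-0.785 → step 3: x=-0.006, v=-0.150, θ=-0.024, ω=0.196
apply F[3]=-0.144 → step 4: x=-0.009, v=-0.152, θ=-0.020, ω=0.192
apply F[4]=+0.187 → step 5: x=-0.012, v=-0.146, θ=-0.016, ω=0.178
apply F[5]=+0.346 → step 6: x=-0.015, v=-0.137, θ=-0.013, ω=0.161
apply F[6]=+0.414 → step 7: x=-0.018, v=-0.127, θ=-0.010, ω=0.143
apply F[7]=+0.431 → step 8: x=-0.020, v=-0.117, θ=-0.007, ω=0.125
apply F[8]=+0.425 → step 9: x=-0.022, v=-0.107, θ=-0.005, ω=0.109
apply F[9]=+0.405 → step 10: x=-0.024, v=-0.098, θ=-0.003, ω=0.094
apply F[10]=+0.380 → step 11: x=-0.026, v=-0.089, θ=-0.001, ω=0.081
apply F[11]=+0.353 → step 12: x=-0.028, v=-0.081, θ=0.000, ω=0.069
apply F[12]=+0.328 → step 13: x=-0.029, v=-0.074, θ=0.002, ω=0.058
apply F[13]=+0.304 → step 14: x=-0.031, v=-0.067, θ=0.003, ω=0.049
apply F[14]=+0.282 → step 15: x=-0.032, v=-0.061, θ=0.004, ω=0.041
apply F[15]=+0.261 → step 16: x=-0.033, v=-0.055, θ=0.004, ω=0.034
apply F[16]=+0.242 → step 17: x=-0.034, v=-0.050, θ=0.005, ω=0.028
apply F[17]=+0.225 → step 18: x=-0.035, v=-0.046, θ=0.006, ω=0.023
apply F[18]=+0.210 → step 19: x=-0.036, v=-0.041, θ=0.006, ω=0.018
apply F[19]=+0.196 → step 20: x=-0.037, v=-0.037, θ=0.006, ω=0.014
apply F[20]=+0.183 → step 21: x=-0.038, v=-0.034, θ=0.007, ω=0.011
apply F[21]=+0.171 → step 22: x=-0.038, v=-0.030, θ=0.007, ω=0.008
apply F[22]=+0.161 → step 23: x=-0.039, v=-0.027, θ=0.007, ω=0.005
apply F[23]=+0.151 → step 24: x=-0.039, v=-0.024, θ=0.007, ω=0.003
apply F[24]=+0.142 → step 25: x=-0.040, v=-0.022, θ=0.007, ω=0.001
apply F[25]=+0.133 → step 26: x=-0.040, v=-0.019, θ=0.007, ω=-0.001
apply F[26]=+0.126 → step 27: x=-0.041, v=-0.017, θ=0.007, ω=-0.002
apply F[27]=+0.119 → step 28: x=-0.041, v=-0.015, θ=0.007, ω=-0.003
apply F[28]=+0.113 → step 29: x=-0.041, v=-0.013, θ=0.007, ω=-0.004
apply F[29]=+0.107 → step 30: x=-0.041, v=-0.011, θ=0.007, ω=-0.005
apply F[30]=+0.101 → step 31: x=-0.042, v=-0.009, θ=0.007, ω=-0.006
apply F[31]=+0.096 → step 32: x=-0.042, v=-0.007, θ=0.006, ω=-0.007
apply F[32]=+0.091 → step 33: x=-0.042, v=-0.006, θ=0.006, ω=-0.007
apply F[33]=+0.087 → step 34: x=-0.042, v=-0.004, θ=0.006, ω=-0.008
apply F[34]=+0.082 → step 35: x=-0.042, v=-0.003, θ=0.006, ω=-0.008
apply F[35]=+0.078 → step 36: x=-0.042, v=-0.002, θ=0.006, ω=-0.008

Answer: x=-0.042, v=-0.002, θ=0.006, ω=-0.008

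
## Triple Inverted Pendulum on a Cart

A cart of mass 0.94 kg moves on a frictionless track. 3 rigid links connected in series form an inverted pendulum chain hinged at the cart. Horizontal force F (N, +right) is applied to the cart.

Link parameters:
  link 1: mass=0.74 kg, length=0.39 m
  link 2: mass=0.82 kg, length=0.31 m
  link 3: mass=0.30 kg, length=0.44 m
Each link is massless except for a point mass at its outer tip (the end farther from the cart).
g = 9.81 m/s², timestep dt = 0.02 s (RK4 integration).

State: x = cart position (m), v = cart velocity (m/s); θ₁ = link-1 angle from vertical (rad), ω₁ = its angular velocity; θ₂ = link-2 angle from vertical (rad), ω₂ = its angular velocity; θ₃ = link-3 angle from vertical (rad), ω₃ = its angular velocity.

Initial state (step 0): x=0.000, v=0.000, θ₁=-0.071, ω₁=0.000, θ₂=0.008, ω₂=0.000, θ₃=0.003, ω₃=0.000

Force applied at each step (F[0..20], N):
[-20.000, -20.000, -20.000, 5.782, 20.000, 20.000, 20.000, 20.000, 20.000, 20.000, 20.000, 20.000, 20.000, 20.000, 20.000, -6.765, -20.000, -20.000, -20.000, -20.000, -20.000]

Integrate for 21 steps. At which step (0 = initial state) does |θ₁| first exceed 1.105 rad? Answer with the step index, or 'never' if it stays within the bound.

Answer: never

Derivation:
apply F[0]=-20.000 → step 1: x=-0.004, v=-0.396, θ₁=-0.062, ω₁=0.915, θ₂=0.009, ω₂=0.137, θ₃=0.003, ω₃=-0.004
apply F[1]=-20.000 → step 2: x=-0.016, v=-0.802, θ₁=-0.034, ω₁=1.882, θ₂=0.013, ω₂=0.237, θ₃=0.003, ω₃=-0.009
apply F[2]=-20.000 → step 3: x=-0.036, v=-1.223, θ₁=0.014, ω₁=2.939, θ₂=0.018, ω₂=0.276, θ₃=0.003, ω₃=-0.015
apply F[3]=+5.782 → step 4: x=-0.059, v=-1.112, θ₁=0.070, ω₁=2.687, θ₂=0.024, ω₂=0.255, θ₃=0.002, ω₃=-0.023
apply F[4]=+20.000 → step 5: x=-0.078, v=-0.722, θ₁=0.115, ω₁=1.790, θ₂=0.028, ω₂=0.154, θ₃=0.002, ω₃=-0.037
apply F[5]=+20.000 → step 6: x=-0.089, v=-0.354, θ₁=0.142, ω₁=1.006, θ₂=0.030, ω₂=-0.021, θ₃=0.001, ω₃=-0.057
apply F[6]=+20.000 → step 7: x=-0.092, v=0.001, θ₁=0.155, ω₁=0.292, θ₂=0.027, ω₂=-0.247, θ₃=-0.001, ω₃=-0.078
apply F[7]=+20.000 → step 8: x=-0.088, v=0.352, θ₁=0.154, ω₁=-0.398, θ₂=0.019, ω₂=-0.498, θ₃=-0.002, ω₃=-0.096
apply F[8]=+20.000 → step 9: x=-0.078, v=0.710, θ₁=0.139, ω₁=-1.110, θ₂=0.007, ω₂=-0.748, θ₃=-0.004, ω₃=-0.108
apply F[9]=+20.000 → step 10: x=-0.060, v=1.081, θ₁=0.109, ω₁=-1.889, θ₂=-0.010, ω₂=-0.968, θ₃=-0.007, ω₃=-0.111
apply F[10]=+20.000 → step 11: x=-0.034, v=1.475, θ₁=0.063, ω₁=-2.777, θ₂=-0.031, ω₂=-1.129, θ₃=-0.009, ω₃=-0.105
apply F[11]=+20.000 → step 12: x=-0.001, v=1.893, θ₁=-0.003, ω₁=-3.795, θ₂=-0.055, ω₂=-1.207, θ₃=-0.011, ω₃=-0.093
apply F[12]=+20.000 → step 13: x=0.041, v=2.319, θ₁=-0.089, ω₁=-4.904, θ₂=-0.079, ω₂=-1.217, θ₃=-0.013, ω₃=-0.090
apply F[13]=+20.000 → step 14: x=0.092, v=2.714, θ₁=-0.198, ω₁=-5.956, θ₂=-0.104, ω₂=-1.255, θ₃=-0.015, ω₃=-0.116
apply F[14]=+20.000 → step 15: x=0.149, v=3.032, θ₁=-0.326, ω₁=-6.752, θ₂=-0.131, ω₂=-1.479, θ₃=-0.018, ω₃=-0.182
apply F[15]=-6.765 → step 16: x=0.208, v=2.829, θ₁=-0.457, ω₁=-6.388, θ₂=-0.162, ω₂=-1.620, θ₃=-0.021, ω₃=-0.214
apply F[16]=-20.000 → step 17: x=0.261, v=2.452, θ₁=-0.579, ω₁=-5.851, θ₂=-0.193, ω₂=-1.491, θ₃=-0.026, ω₃=-0.195
apply F[17]=-20.000 → step 18: x=0.306, v=2.117, θ₁=-0.693, ω₁=-5.564, θ₂=-0.220, ω₂=-1.245, θ₃=-0.029, ω₃=-0.159
apply F[18]=-20.000 → step 19: x=0.345, v=1.805, θ₁=-0.803, ω₁=-5.454, θ₂=-0.242, ω₂=-0.923, θ₃=-0.032, ω₃=-0.115
apply F[19]=-20.000 → step 20: x=0.379, v=1.503, θ₁=-0.912, ω₁=-5.471, θ₂=-0.257, ω₂=-0.560, θ₃=-0.034, ω₃=-0.071
apply F[20]=-20.000 → step 21: x=0.406, v=1.199, θ₁=-1.022, ω₁=-5.585, θ₂=-0.265, ω₂=-0.181, θ₃=-0.035, ω₃=-0.032
max |θ₁| = 1.022 ≤ 1.105 over all 22 states.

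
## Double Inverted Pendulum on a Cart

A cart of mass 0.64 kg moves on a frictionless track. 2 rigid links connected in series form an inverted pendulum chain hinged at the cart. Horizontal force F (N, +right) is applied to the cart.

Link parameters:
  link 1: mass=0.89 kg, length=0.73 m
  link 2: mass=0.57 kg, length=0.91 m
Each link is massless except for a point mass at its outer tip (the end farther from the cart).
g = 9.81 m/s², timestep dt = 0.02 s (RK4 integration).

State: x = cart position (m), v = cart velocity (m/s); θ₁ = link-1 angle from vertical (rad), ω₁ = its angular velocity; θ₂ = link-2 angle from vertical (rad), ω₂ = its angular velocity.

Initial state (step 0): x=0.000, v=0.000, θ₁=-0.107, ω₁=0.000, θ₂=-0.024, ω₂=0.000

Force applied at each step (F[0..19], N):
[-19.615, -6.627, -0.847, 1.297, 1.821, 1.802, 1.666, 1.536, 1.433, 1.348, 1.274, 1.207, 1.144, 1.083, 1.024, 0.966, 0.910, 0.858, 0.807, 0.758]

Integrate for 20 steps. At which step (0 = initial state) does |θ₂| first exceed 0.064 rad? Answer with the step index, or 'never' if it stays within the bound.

apply F[0]=-19.615 → step 1: x=-0.006, v=-0.554, θ₁=-0.100, ω₁=0.708, θ₂=-0.024, ω₂=0.036
apply F[1]=-6.627 → step 2: x=-0.018, v=-0.718, θ₁=-0.084, ω₁=0.897, θ₂=-0.023, ω₂=0.061
apply F[2]=-0.847 → step 3: x=-0.033, v=-0.713, θ₁=-0.066, ω₁=0.861, θ₂=-0.021, ω₂=0.079
apply F[3]=+1.297 → step 4: x=-0.046, v=-0.649, θ₁=-0.050, ω₁=0.751, θ₂=-0.020, ω₂=0.091
apply F[4]=+1.821 → step 5: x=-0.058, v=-0.574, θ₁=-0.036, ω₁=0.632, θ₂=-0.018, ω₂=0.099
apply F[5]=+1.802 → step 6: x=-0.069, v=-0.504, θ₁=-0.025, ω₁=0.527, θ₂=-0.016, ω₂=0.104
apply F[6]=+1.666 → step 7: x=-0.079, v=-0.443, θ₁=-0.015, ω₁=0.437, θ₂=-0.013, ω₂=0.106
apply F[7]=+1.536 → step 8: x=-0.087, v=-0.390, θ₁=-0.007, ω₁=0.362, θ₂=-0.011, ω₂=0.106
apply F[8]=+1.433 → step 9: x=-0.094, v=-0.344, θ₁=-0.001, ω₁=0.298, θ₂=-0.009, ω₂=0.103
apply F[9]=+1.348 → step 10: x=-0.101, v=-0.303, θ₁=0.005, ω₁=0.244, θ₂=-0.007, ω₂=0.100
apply F[10]=+1.274 → step 11: x=-0.106, v=-0.266, θ₁=0.009, ω₁=0.198, θ₂=-0.005, ω₂=0.095
apply F[11]=+1.207 → step 12: x=-0.111, v=-0.233, θ₁=0.013, ω₁=0.159, θ₂=-0.003, ω₂=0.090
apply F[12]=+1.144 → step 13: x=-0.116, v=-0.204, θ₁=0.016, ω₁=0.125, θ₂=-0.002, ω₂=0.084
apply F[13]=+1.083 → step 14: x=-0.120, v=-0.178, θ₁=0.018, ω₁=0.097, θ₂=-0.000, ω₂=0.077
apply F[14]=+1.024 → step 15: x=-0.123, v=-0.154, θ₁=0.019, ω₁=0.073, θ₂=0.001, ω₂=0.071
apply F[15]=+0.966 → step 16: x=-0.126, v=-0.133, θ₁=0.021, ω₁=0.052, θ₂=0.003, ω₂=0.065
apply F[16]=+0.910 → step 17: x=-0.128, v=-0.114, θ₁=0.022, ω₁=0.035, θ₂=0.004, ω₂=0.058
apply F[17]=+0.858 → step 18: x=-0.130, v=-0.097, θ₁=0.022, ω₁=0.020, θ₂=0.005, ω₂=0.052
apply F[18]=+0.807 → step 19: x=-0.132, v=-0.082, θ₁=0.022, ω₁=0.008, θ₂=0.006, ω₂=0.046
apply F[19]=+0.758 → step 20: x=-0.134, v=-0.068, θ₁=0.022, ω₁=-0.001, θ₂=0.007, ω₂=0.041
max |θ₂| = 0.024 ≤ 0.064 over all 21 states.

Answer: never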